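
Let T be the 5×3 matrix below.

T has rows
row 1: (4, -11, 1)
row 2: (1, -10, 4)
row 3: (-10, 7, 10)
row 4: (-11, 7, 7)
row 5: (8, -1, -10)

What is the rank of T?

Row reduce to echelon form.
R2 ← R2 − (1/4)·R1: [0, -29/4, 15/4]
R3 ← R3 + (5/2)·R1: [0, -41/2, 25/2]
R4 ← R4 + (11/4)·R1: [0, -93/4, 39/4]
R5 ← R5 − (2)·R1: [0, 21, -12]
R3 ← R3 − (82/29)·R2: [0, 0, 55/29]
R4 ← R4 − (93/29)·R2: [0, 0, -66/29]
R5 ← R5 + (84/29)·R2: [0, 0, -33/29]
R4 ← R4 + (6/5)·R3: [0, 0, 0]
R5 ← R5 + (3/5)·R3: [0, 0, 0]
Echelon form has 3 nonzero rows, so rank(T) = 3.

3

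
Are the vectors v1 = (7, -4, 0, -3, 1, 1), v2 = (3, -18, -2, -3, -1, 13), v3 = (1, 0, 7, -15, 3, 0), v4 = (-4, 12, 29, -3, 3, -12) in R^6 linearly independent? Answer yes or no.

Form the matrix with these vectors as rows and row reduce.
R2 ← R2 − (3/7)·R1: [0, -114/7, -2, -12/7, -10/7, 88/7]
R3 ← R3 − (1/7)·R1: [0, 4/7, 7, -102/7, 20/7, -1/7]
R4 ← R4 + (4/7)·R1: [0, 68/7, 29, -33/7, 25/7, -80/7]
R3 ← R3 + (2/57)·R2: [0, 0, 395/57, -278/19, 160/57, 17/57]
R4 ← R4 + (34/57)·R2: [0, 0, 1585/57, -109/19, 155/57, -224/57]
R4 ← R4 − (317/79)·R3: [0, 0, 0, 4185/79, -675/79, -405/79]
4 nonzero rows, so the 4 vectors span a space of dimension 4.
Since 4 = 4, the vectors are linearly independent.

yes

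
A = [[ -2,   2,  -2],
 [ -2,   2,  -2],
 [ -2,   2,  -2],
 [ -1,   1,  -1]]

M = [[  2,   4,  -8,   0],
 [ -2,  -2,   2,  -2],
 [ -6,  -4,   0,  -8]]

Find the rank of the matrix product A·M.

1

First compute AM:
[[  4,  -4,  20,  12],
 [  4,  -4,  20,  12],
 [  4,  -4,  20,  12],
 [  2,  -2,  10,   6]]
Now row reduce the product.
R2 ← R2 − R1: [0, 0, 0, 0]
R3 ← R3 − R1: [0, 0, 0, 0]
R4 ← R4 − (1/2)·R1: [0, 0, 0, 0]
1 nonzero row, so rank(AM) = 1.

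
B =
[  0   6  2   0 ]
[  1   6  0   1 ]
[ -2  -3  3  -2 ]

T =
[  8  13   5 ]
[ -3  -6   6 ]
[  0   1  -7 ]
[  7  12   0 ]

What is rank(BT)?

First compute BT:
[[-18, -34,  22],
 [ -3, -11,  41],
 [-21, -29, -49]]
Now row reduce the product.
R2 ← R2 − (1/6)·R1: [0, -16/3, 112/3]
R3 ← R3 − (7/6)·R1: [0, 32/3, -224/3]
R3 ← R3 + (2)·R2: [0, 0, 0]
2 nonzero rows, so rank(BT) = 2.

2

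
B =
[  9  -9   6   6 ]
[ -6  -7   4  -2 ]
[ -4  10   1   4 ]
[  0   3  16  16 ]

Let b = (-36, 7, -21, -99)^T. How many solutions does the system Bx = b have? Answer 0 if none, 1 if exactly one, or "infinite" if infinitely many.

Row reduce the augmented matrix [B | b].
R2 ← R2 + (2/3)·R1: [0, -13, 8, 2, -17]
R3 ← R3 + (4/9)·R1: [0, 6, 11/3, 20/3, -37]
R3 ← R3 + (6/13)·R2: [0, 0, 287/39, 296/39, -583/13]
R4 ← R4 + (3/13)·R2: [0, 0, 232/13, 214/13, -1338/13]
R4 ← R4 − (696/287)·R3: [0, 0, 0, -558/287, 1674/287]
The echelon form has 4 nonzero rows, and every pivot lies in the first 4 columns, so rank(B) = rank([B|b]) = 4.
The system is consistent.
rank = 4 = number of unknowns, so the solution is unique.

1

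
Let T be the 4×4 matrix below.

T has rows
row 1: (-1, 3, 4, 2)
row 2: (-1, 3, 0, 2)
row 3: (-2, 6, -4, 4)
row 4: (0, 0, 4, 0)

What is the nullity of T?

Row reduce to echelon form.
R2 ← R2 − R1: [0, 0, -4, 0]
R3 ← R3 − (2)·R1: [0, 0, -12, 0]
R3 ← R3 − (3)·R2: [0, 0, 0, 0]
R4 ← R4 + R2: [0, 0, 0, 0]
2 nonzero rows, so rank(T) = 2.
T has 4 columns; by rank–nullity, nullity = 4 − 2 = 2.

2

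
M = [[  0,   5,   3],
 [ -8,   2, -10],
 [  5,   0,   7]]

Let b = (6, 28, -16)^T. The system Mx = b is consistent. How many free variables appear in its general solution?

1

Row reduce the augmented matrix [M | b].
Swap R1 ↔ R2
R3 ← R3 + (5/8)·R1: [0, 5/4, 3/4, 3/2]
R3 ← R3 − (1/4)·R2: [0, 0, 0, 0]
The echelon form has 2 nonzero rows, and every pivot lies in the first 3 columns, so rank(M) = rank([M|b]) = 2.
The system is consistent.
Free variables = (unknowns) − (rank) = 3 − 2 = 1.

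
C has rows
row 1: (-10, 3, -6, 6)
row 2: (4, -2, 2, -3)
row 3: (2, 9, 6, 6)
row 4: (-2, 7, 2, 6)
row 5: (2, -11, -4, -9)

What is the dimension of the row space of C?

2

Row reduce to echelon form.
R2 ← R2 + (2/5)·R1: [0, -4/5, -2/5, -3/5]
R3 ← R3 + (1/5)·R1: [0, 48/5, 24/5, 36/5]
R4 ← R4 − (1/5)·R1: [0, 32/5, 16/5, 24/5]
R5 ← R5 + (1/5)·R1: [0, -52/5, -26/5, -39/5]
R3 ← R3 + (12)·R2: [0, 0, 0, 0]
R4 ← R4 + (8)·R2: [0, 0, 0, 0]
R5 ← R5 − (13)·R2: [0, 0, 0, 0]
Echelon form has 2 nonzero rows, so rank(C) = 2.
The row space has dimension equal to the rank: 2.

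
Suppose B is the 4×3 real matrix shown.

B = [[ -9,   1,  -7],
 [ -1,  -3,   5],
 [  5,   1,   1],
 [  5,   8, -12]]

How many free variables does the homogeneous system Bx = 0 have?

1

Row reduce to echelon form.
R2 ← R2 − (1/9)·R1: [0, -28/9, 52/9]
R3 ← R3 + (5/9)·R1: [0, 14/9, -26/9]
R4 ← R4 + (5/9)·R1: [0, 77/9, -143/9]
R3 ← R3 + (1/2)·R2: [0, 0, 0]
R4 ← R4 + (11/4)·R2: [0, 0, 0]
2 nonzero rows, so rank(B) = 2.
B has 3 columns; by rank–nullity, nullity = 3 − 2 = 1.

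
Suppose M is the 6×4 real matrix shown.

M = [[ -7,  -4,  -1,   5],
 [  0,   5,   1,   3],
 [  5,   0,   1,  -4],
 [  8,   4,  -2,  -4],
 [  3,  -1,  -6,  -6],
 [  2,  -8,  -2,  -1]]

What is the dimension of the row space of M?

4

Row reduce to echelon form.
R3 ← R3 + (5/7)·R1: [0, -20/7, 2/7, -3/7]
R4 ← R4 + (8/7)·R1: [0, -4/7, -22/7, 12/7]
R5 ← R5 + (3/7)·R1: [0, -19/7, -45/7, -27/7]
R6 ← R6 + (2/7)·R1: [0, -64/7, -16/7, 3/7]
R3 ← R3 + (4/7)·R2: [0, 0, 6/7, 9/7]
R4 ← R4 + (4/35)·R2: [0, 0, -106/35, 72/35]
R5 ← R5 + (19/35)·R2: [0, 0, -206/35, -78/35]
R6 ← R6 + (64/35)·R2: [0, 0, -16/35, 207/35]
R4 ← R4 + (53/15)·R3: [0, 0, 0, 33/5]
R5 ← R5 + (103/15)·R3: [0, 0, 0, 33/5]
R6 ← R6 + (8/15)·R3: [0, 0, 0, 33/5]
R5 ← R5 − R4: [0, 0, 0, 0]
R6 ← R6 − R4: [0, 0, 0, 0]
Echelon form has 4 nonzero rows, so rank(M) = 4.
The row space has dimension equal to the rank: 4.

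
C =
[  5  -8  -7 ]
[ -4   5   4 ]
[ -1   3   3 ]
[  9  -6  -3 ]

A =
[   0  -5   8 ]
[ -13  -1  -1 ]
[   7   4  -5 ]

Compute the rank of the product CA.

2

First compute CA:
[[ 55, -45,  83],
 [-37,  31, -57],
 [-18,  14, -26],
 [ 57, -51,  93]]
Now row reduce the product.
R2 ← R2 + (37/55)·R1: [0, 8/11, -64/55]
R3 ← R3 + (18/55)·R1: [0, -8/11, 64/55]
R4 ← R4 − (57/55)·R1: [0, -48/11, 384/55]
R3 ← R3 + R2: [0, 0, 0]
R4 ← R4 + (6)·R2: [0, 0, 0]
2 nonzero rows, so rank(CA) = 2.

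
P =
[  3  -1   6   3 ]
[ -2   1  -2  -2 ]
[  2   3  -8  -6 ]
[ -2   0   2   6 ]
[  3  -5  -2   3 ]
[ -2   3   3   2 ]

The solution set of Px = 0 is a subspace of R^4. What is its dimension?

0

Row reduce to echelon form.
R2 ← R2 + (2/3)·R1: [0, 1/3, 2, 0]
R3 ← R3 − (2/3)·R1: [0, 11/3, -12, -8]
R4 ← R4 + (2/3)·R1: [0, -2/3, 6, 8]
R5 ← R5 − R1: [0, -4, -8, 0]
R6 ← R6 + (2/3)·R1: [0, 7/3, 7, 4]
R3 ← R3 − (11)·R2: [0, 0, -34, -8]
R4 ← R4 + (2)·R2: [0, 0, 10, 8]
R5 ← R5 + (12)·R2: [0, 0, 16, 0]
R6 ← R6 − (7)·R2: [0, 0, -7, 4]
R4 ← R4 + (5/17)·R3: [0, 0, 0, 96/17]
R5 ← R5 + (8/17)·R3: [0, 0, 0, -64/17]
R6 ← R6 − (7/34)·R3: [0, 0, 0, 96/17]
R5 ← R5 + (2/3)·R4: [0, 0, 0, 0]
R6 ← R6 − R4: [0, 0, 0, 0]
4 nonzero rows, so rank(P) = 4.
P has 4 columns; by rank–nullity, nullity = 4 − 4 = 0.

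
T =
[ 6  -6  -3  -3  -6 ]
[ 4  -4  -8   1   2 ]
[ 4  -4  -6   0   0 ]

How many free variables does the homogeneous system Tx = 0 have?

3

Row reduce to echelon form.
R2 ← R2 − (2/3)·R1: [0, 0, -6, 3, 6]
R3 ← R3 − (2/3)·R1: [0, 0, -4, 2, 4]
R3 ← R3 − (2/3)·R2: [0, 0, 0, 0, 0]
2 nonzero rows, so rank(T) = 2.
T has 5 columns; by rank–nullity, nullity = 5 − 2 = 3.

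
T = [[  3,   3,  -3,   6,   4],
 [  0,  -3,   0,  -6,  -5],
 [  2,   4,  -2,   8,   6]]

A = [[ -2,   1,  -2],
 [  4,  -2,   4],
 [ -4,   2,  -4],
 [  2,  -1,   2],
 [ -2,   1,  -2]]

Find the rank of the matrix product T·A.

First compute TA:
[[ 22, -11,  22],
 [-14,   7, -14],
 [ 24, -12,  24]]
Now row reduce the product.
R2 ← R2 + (7/11)·R1: [0, 0, 0]
R3 ← R3 − (12/11)·R1: [0, 0, 0]
1 nonzero row, so rank(TA) = 1.

1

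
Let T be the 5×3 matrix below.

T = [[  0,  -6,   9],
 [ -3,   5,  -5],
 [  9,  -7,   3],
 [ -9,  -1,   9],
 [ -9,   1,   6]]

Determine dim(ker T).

1

Row reduce to echelon form.
Swap R1 ↔ R2
R3 ← R3 + (3)·R1: [0, 8, -12]
R4 ← R4 − (3)·R1: [0, -16, 24]
R5 ← R5 − (3)·R1: [0, -14, 21]
R3 ← R3 + (4/3)·R2: [0, 0, 0]
R4 ← R4 − (8/3)·R2: [0, 0, 0]
R5 ← R5 − (7/3)·R2: [0, 0, 0]
2 nonzero rows, so rank(T) = 2.
T has 3 columns; by rank–nullity, nullity = 3 − 2 = 1.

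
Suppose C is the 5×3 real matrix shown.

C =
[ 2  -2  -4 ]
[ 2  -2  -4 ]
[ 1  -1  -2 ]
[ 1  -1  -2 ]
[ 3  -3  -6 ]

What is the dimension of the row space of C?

1

Row reduce to echelon form.
R2 ← R2 − R1: [0, 0, 0]
R3 ← R3 − (1/2)·R1: [0, 0, 0]
R4 ← R4 − (1/2)·R1: [0, 0, 0]
R5 ← R5 − (3/2)·R1: [0, 0, 0]
Echelon form has 1 nonzero row, so rank(C) = 1.
The row space has dimension equal to the rank: 1.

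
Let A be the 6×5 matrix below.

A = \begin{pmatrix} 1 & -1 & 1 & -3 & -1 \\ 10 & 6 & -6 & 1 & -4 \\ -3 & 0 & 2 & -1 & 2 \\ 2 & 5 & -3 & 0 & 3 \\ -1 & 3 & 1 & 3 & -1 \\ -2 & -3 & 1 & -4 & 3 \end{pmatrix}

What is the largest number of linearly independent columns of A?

4

Row reduce to echelon form.
R2 ← R2 − (10)·R1: [0, 16, -16, 31, 6]
R3 ← R3 + (3)·R1: [0, -3, 5, -10, -1]
R4 ← R4 − (2)·R1: [0, 7, -5, 6, 5]
R5 ← R5 + R1: [0, 2, 2, 0, -2]
R6 ← R6 + (2)·R1: [0, -5, 3, -10, 1]
R3 ← R3 + (3/16)·R2: [0, 0, 2, -67/16, 1/8]
R4 ← R4 − (7/16)·R2: [0, 0, 2, -121/16, 19/8]
R5 ← R5 − (1/8)·R2: [0, 0, 4, -31/8, -11/4]
R6 ← R6 + (5/16)·R2: [0, 0, -2, -5/16, 23/8]
R4 ← R4 − R3: [0, 0, 0, -27/8, 9/4]
R5 ← R5 − (2)·R3: [0, 0, 0, 9/2, -3]
R6 ← R6 + R3: [0, 0, 0, -9/2, 3]
R5 ← R5 + (4/3)·R4: [0, 0, 0, 0, 0]
R6 ← R6 − (4/3)·R4: [0, 0, 0, 0, 0]
Echelon form has 4 nonzero rows, so rank(A) = 4.
The rank gives the maximum number of linearly independent columns: 4.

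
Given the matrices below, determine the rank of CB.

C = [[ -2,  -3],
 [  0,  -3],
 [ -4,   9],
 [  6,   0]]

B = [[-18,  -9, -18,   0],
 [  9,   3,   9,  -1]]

First compute CB:
[[  9,   9,   9,   3],
 [-27,  -9, -27,   3],
 [153,  63, 153,  -9],
 [-108, -54, -108,   0]]
Now row reduce the product.
R2 ← R2 + (3)·R1: [0, 18, 0, 12]
R3 ← R3 − (17)·R1: [0, -90, 0, -60]
R4 ← R4 + (12)·R1: [0, 54, 0, 36]
R3 ← R3 + (5)·R2: [0, 0, 0, 0]
R4 ← R4 − (3)·R2: [0, 0, 0, 0]
2 nonzero rows, so rank(CB) = 2.

2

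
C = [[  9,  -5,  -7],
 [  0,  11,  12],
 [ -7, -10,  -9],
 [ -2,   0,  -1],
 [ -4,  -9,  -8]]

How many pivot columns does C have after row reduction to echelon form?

3

Row reduce to echelon form.
R3 ← R3 + (7/9)·R1: [0, -125/9, -130/9]
R4 ← R4 + (2/9)·R1: [0, -10/9, -23/9]
R5 ← R5 + (4/9)·R1: [0, -101/9, -100/9]
R3 ← R3 + (125/99)·R2: [0, 0, 70/99]
R4 ← R4 + (10/99)·R2: [0, 0, -133/99]
R5 ← R5 + (101/99)·R2: [0, 0, 112/99]
R4 ← R4 + (19/10)·R3: [0, 0, 0]
R5 ← R5 − (8/5)·R3: [0, 0, 0]
Echelon form has 3 nonzero rows, so rank(C) = 3.
Each nonzero row contributes one pivot column: 3 pivot columns.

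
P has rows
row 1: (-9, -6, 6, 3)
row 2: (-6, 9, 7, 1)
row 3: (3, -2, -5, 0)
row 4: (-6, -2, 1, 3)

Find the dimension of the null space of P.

Row reduce to echelon form.
R2 ← R2 − (2/3)·R1: [0, 13, 3, -1]
R3 ← R3 + (1/3)·R1: [0, -4, -3, 1]
R4 ← R4 − (2/3)·R1: [0, 2, -3, 1]
R3 ← R3 + (4/13)·R2: [0, 0, -27/13, 9/13]
R4 ← R4 − (2/13)·R2: [0, 0, -45/13, 15/13]
R4 ← R4 − (5/3)·R3: [0, 0, 0, 0]
3 nonzero rows, so rank(P) = 3.
P has 4 columns; by rank–nullity, nullity = 4 − 3 = 1.

1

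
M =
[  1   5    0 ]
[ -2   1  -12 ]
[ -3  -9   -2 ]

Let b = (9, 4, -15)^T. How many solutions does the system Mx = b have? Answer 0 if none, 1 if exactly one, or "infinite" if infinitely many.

1

Row reduce the augmented matrix [M | b].
R2 ← R2 + (2)·R1: [0, 11, -12, 22]
R3 ← R3 + (3)·R1: [0, 6, -2, 12]
R3 ← R3 − (6/11)·R2: [0, 0, 50/11, 0]
The echelon form has 3 nonzero rows, and every pivot lies in the first 3 columns, so rank(M) = rank([M|b]) = 3.
The system is consistent.
rank = 3 = number of unknowns, so the solution is unique.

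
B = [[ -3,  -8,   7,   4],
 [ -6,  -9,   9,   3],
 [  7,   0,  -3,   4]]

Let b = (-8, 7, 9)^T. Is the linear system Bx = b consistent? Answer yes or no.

no

Row reduce the augmented matrix [B | b].
R2 ← R2 − (2)·R1: [0, 7, -5, -5, 23]
R3 ← R3 + (7/3)·R1: [0, -56/3, 40/3, 40/3, -29/3]
R3 ← R3 + (8/3)·R2: [0, 0, 0, 0, 155/3]
The echelon form has 3 nonzero rows; the last pivot sits in the augmented column, so rank(B) = 2 but rank([B|b]) = 3.
Since the ranks differ, the system is inconsistent.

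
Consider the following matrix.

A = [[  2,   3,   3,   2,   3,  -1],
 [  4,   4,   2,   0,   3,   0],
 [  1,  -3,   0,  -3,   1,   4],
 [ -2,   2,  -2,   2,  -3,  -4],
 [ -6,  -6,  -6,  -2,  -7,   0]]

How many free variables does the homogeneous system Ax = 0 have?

Row reduce to echelon form.
R2 ← R2 − (2)·R1: [0, -2, -4, -4, -3, 2]
R3 ← R3 − (1/2)·R1: [0, -9/2, -3/2, -4, -1/2, 9/2]
R4 ← R4 + R1: [0, 5, 1, 4, 0, -5]
R5 ← R5 + (3)·R1: [0, 3, 3, 4, 2, -3]
R3 ← R3 − (9/4)·R2: [0, 0, 15/2, 5, 25/4, 0]
R4 ← R4 + (5/2)·R2: [0, 0, -9, -6, -15/2, 0]
R5 ← R5 + (3/2)·R2: [0, 0, -3, -2, -5/2, 0]
R4 ← R4 + (6/5)·R3: [0, 0, 0, 0, 0, 0]
R5 ← R5 + (2/5)·R3: [0, 0, 0, 0, 0, 0]
3 nonzero rows, so rank(A) = 3.
A has 6 columns; by rank–nullity, nullity = 6 − 3 = 3.

3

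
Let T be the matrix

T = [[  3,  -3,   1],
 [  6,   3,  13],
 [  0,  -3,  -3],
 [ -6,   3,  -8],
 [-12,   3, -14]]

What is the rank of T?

3

Row reduce to echelon form.
R2 ← R2 − (2)·R1: [0, 9, 11]
R4 ← R4 + (2)·R1: [0, -3, -6]
R5 ← R5 + (4)·R1: [0, -9, -10]
R3 ← R3 + (1/3)·R2: [0, 0, 2/3]
R4 ← R4 + (1/3)·R2: [0, 0, -7/3]
R5 ← R5 + R2: [0, 0, 1]
R4 ← R4 + (7/2)·R3: [0, 0, 0]
R5 ← R5 − (3/2)·R3: [0, 0, 0]
Echelon form has 3 nonzero rows, so rank(T) = 3.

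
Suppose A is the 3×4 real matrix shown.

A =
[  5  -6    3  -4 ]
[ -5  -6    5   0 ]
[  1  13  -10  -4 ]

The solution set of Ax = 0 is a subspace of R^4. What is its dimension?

1

Row reduce to echelon form.
R2 ← R2 + R1: [0, -12, 8, -4]
R3 ← R3 − (1/5)·R1: [0, 71/5, -53/5, -16/5]
R3 ← R3 + (71/60)·R2: [0, 0, -17/15, -119/15]
3 nonzero rows, so rank(A) = 3.
A has 4 columns; by rank–nullity, nullity = 4 − 3 = 1.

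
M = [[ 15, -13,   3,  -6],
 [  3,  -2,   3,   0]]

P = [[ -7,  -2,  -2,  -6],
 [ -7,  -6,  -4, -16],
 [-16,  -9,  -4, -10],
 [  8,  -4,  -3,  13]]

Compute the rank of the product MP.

First compute MP:
[[-110,  45,  28,  10],
 [-55, -21, -10, -16]]
Now row reduce the product.
R2 ← R2 − (1/2)·R1: [0, -87/2, -24, -21]
2 nonzero rows, so rank(MP) = 2.

2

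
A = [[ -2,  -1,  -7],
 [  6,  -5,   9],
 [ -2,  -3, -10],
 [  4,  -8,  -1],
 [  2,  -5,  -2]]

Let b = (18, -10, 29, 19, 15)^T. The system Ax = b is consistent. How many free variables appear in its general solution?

1

Row reduce the augmented matrix [A | b].
R2 ← R2 + (3)·R1: [0, -8, -12, 44]
R3 ← R3 − R1: [0, -2, -3, 11]
R4 ← R4 + (2)·R1: [0, -10, -15, 55]
R5 ← R5 + R1: [0, -6, -9, 33]
R3 ← R3 − (1/4)·R2: [0, 0, 0, 0]
R4 ← R4 − (5/4)·R2: [0, 0, 0, 0]
R5 ← R5 − (3/4)·R2: [0, 0, 0, 0]
The echelon form has 2 nonzero rows, and every pivot lies in the first 3 columns, so rank(A) = rank([A|b]) = 2.
The system is consistent.
Free variables = (unknowns) − (rank) = 3 − 2 = 1.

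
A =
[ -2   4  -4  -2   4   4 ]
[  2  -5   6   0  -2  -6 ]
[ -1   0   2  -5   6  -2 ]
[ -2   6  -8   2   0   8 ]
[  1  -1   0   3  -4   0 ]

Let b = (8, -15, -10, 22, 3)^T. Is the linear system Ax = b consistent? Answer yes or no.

yes

Row reduce the augmented matrix [A | b].
R2 ← R2 + R1: [0, -1, 2, -2, 2, -2, -7]
R3 ← R3 − (1/2)·R1: [0, -2, 4, -4, 4, -4, -14]
R4 ← R4 − R1: [0, 2, -4, 4, -4, 4, 14]
R5 ← R5 + (1/2)·R1: [0, 1, -2, 2, -2, 2, 7]
R3 ← R3 − (2)·R2: [0, 0, 0, 0, 0, 0, 0]
R4 ← R4 + (2)·R2: [0, 0, 0, 0, 0, 0, 0]
R5 ← R5 + R2: [0, 0, 0, 0, 0, 0, 0]
The echelon form has 2 nonzero rows, and every pivot lies in the first 6 columns, so rank(A) = rank([A|b]) = 2.
The system is consistent.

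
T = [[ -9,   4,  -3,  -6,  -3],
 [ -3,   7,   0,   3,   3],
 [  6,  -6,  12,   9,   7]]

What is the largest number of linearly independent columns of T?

3

Row reduce to echelon form.
R2 ← R2 − (1/3)·R1: [0, 17/3, 1, 5, 4]
R3 ← R3 + (2/3)·R1: [0, -10/3, 10, 5, 5]
R3 ← R3 + (10/17)·R2: [0, 0, 180/17, 135/17, 125/17]
Echelon form has 3 nonzero rows, so rank(T) = 3.
The rank gives the maximum number of linearly independent columns: 3.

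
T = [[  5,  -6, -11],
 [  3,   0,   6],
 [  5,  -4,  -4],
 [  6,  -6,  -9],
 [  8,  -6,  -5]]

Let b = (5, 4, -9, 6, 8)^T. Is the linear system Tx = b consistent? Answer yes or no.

Row reduce the augmented matrix [T | b].
R2 ← R2 − (3/5)·R1: [0, 18/5, 63/5, 1]
R3 ← R3 − R1: [0, 2, 7, -14]
R4 ← R4 − (6/5)·R1: [0, 6/5, 21/5, 0]
R5 ← R5 − (8/5)·R1: [0, 18/5, 63/5, 0]
R3 ← R3 − (5/9)·R2: [0, 0, 0, -131/9]
R4 ← R4 − (1/3)·R2: [0, 0, 0, -1/3]
R5 ← R5 − R2: [0, 0, 0, -1]
R4 ← R4 − (3/131)·R3: [0, 0, 0, 0]
R5 ← R5 − (9/131)·R3: [0, 0, 0, 0]
The echelon form has 3 nonzero rows; the last pivot sits in the augmented column, so rank(T) = 2 but rank([T|b]) = 3.
Since the ranks differ, the system is inconsistent.

no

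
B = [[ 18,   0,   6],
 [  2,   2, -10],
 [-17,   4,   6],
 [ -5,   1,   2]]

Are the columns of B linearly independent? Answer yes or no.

yes

Row reduce B to echelon form.
R2 ← R2 − (1/9)·R1: [0, 2, -32/3]
R3 ← R3 + (17/18)·R1: [0, 4, 35/3]
R4 ← R4 + (5/18)·R1: [0, 1, 11/3]
R3 ← R3 − (2)·R2: [0, 0, 33]
R4 ← R4 − (1/2)·R2: [0, 0, 9]
R4 ← R4 − (3/11)·R3: [0, 0, 0]
3 pivots among 3 columns.
Every column is a pivot column, so the columns are linearly independent.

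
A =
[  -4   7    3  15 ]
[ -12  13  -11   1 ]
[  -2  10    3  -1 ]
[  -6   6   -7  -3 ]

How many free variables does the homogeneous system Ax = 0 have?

Row reduce to echelon form.
R2 ← R2 − (3)·R1: [0, -8, -20, -44]
R3 ← R3 − (1/2)·R1: [0, 13/2, 3/2, -17/2]
R4 ← R4 − (3/2)·R1: [0, -9/2, -23/2, -51/2]
R3 ← R3 + (13/16)·R2: [0, 0, -59/4, -177/4]
R4 ← R4 − (9/16)·R2: [0, 0, -1/4, -3/4]
R4 ← R4 − (1/59)·R3: [0, 0, 0, 0]
3 nonzero rows, so rank(A) = 3.
A has 4 columns; by rank–nullity, nullity = 4 − 3 = 1.

1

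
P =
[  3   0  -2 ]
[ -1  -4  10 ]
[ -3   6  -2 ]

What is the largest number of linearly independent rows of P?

3

Row reduce to echelon form.
R2 ← R2 + (1/3)·R1: [0, -4, 28/3]
R3 ← R3 + R1: [0, 6, -4]
R3 ← R3 + (3/2)·R2: [0, 0, 10]
Echelon form has 3 nonzero rows, so rank(P) = 3.
The rank gives the maximum number of linearly independent rows: 3.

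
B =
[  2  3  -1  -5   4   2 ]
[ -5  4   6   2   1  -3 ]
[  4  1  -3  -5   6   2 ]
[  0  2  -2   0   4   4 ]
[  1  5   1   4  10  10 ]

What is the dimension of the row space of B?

5

Row reduce to echelon form.
R2 ← R2 + (5/2)·R1: [0, 23/2, 7/2, -21/2, 11, 2]
R3 ← R3 − (2)·R1: [0, -5, -1, 5, -2, -2]
R5 ← R5 − (1/2)·R1: [0, 7/2, 3/2, 13/2, 8, 9]
R3 ← R3 + (10/23)·R2: [0, 0, 12/23, 10/23, 64/23, -26/23]
R4 ← R4 − (4/23)·R2: [0, 0, -60/23, 42/23, 48/23, 84/23]
R5 ← R5 − (7/23)·R2: [0, 0, 10/23, 223/23, 107/23, 193/23]
R4 ← R4 + (5)·R3: [0, 0, 0, 4, 16, -2]
R5 ← R5 − (5/6)·R3: [0, 0, 0, 28/3, 7/3, 28/3]
R5 ← R5 − (7/3)·R4: [0, 0, 0, 0, -35, 14]
Echelon form has 5 nonzero rows, so rank(B) = 5.
The row space has dimension equal to the rank: 5.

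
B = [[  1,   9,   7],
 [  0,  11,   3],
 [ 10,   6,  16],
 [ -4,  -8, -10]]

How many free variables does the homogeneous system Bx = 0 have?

Row reduce to echelon form.
R3 ← R3 − (10)·R1: [0, -84, -54]
R4 ← R4 + (4)·R1: [0, 28, 18]
R3 ← R3 + (84/11)·R2: [0, 0, -342/11]
R4 ← R4 − (28/11)·R2: [0, 0, 114/11]
R4 ← R4 + (1/3)·R3: [0, 0, 0]
3 nonzero rows, so rank(B) = 3.
B has 3 columns; by rank–nullity, nullity = 3 − 3 = 0.

0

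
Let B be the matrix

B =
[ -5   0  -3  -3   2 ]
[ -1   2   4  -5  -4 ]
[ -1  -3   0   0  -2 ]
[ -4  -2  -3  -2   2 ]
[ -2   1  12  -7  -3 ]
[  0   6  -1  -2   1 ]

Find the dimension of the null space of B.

0

Row reduce to echelon form.
R2 ← R2 − (1/5)·R1: [0, 2, 23/5, -22/5, -22/5]
R3 ← R3 − (1/5)·R1: [0, -3, 3/5, 3/5, -12/5]
R4 ← R4 − (4/5)·R1: [0, -2, -3/5, 2/5, 2/5]
R5 ← R5 − (2/5)·R1: [0, 1, 66/5, -29/5, -19/5]
R3 ← R3 + (3/2)·R2: [0, 0, 15/2, -6, -9]
R4 ← R4 + R2: [0, 0, 4, -4, -4]
R5 ← R5 − (1/2)·R2: [0, 0, 109/10, -18/5, -8/5]
R6 ← R6 − (3)·R2: [0, 0, -74/5, 56/5, 71/5]
R4 ← R4 − (8/15)·R3: [0, 0, 0, -4/5, 4/5]
R5 ← R5 − (109/75)·R3: [0, 0, 0, 128/25, 287/25]
R6 ← R6 + (148/75)·R3: [0, 0, 0, -16/25, -89/25]
R5 ← R5 + (32/5)·R4: [0, 0, 0, 0, 83/5]
R6 ← R6 − (4/5)·R4: [0, 0, 0, 0, -21/5]
R6 ← R6 + (21/83)·R5: [0, 0, 0, 0, 0]
5 nonzero rows, so rank(B) = 5.
B has 5 columns; by rank–nullity, nullity = 5 − 5 = 0.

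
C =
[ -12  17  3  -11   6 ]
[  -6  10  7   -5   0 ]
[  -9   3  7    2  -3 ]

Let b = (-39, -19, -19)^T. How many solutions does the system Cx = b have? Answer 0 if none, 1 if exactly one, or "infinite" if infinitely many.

Row reduce the augmented matrix [C | b].
R2 ← R2 − (1/2)·R1: [0, 3/2, 11/2, 1/2, -3, 1/2]
R3 ← R3 − (3/4)·R1: [0, -39/4, 19/4, 41/4, -15/2, 41/4]
R3 ← R3 + (13/2)·R2: [0, 0, 81/2, 27/2, -27, 27/2]
The echelon form has 3 nonzero rows, and every pivot lies in the first 5 columns, so rank(C) = rank([C|b]) = 3.
The system is consistent.
rank = 3 < 5 unknowns, so there are infinitely many solutions.

infinite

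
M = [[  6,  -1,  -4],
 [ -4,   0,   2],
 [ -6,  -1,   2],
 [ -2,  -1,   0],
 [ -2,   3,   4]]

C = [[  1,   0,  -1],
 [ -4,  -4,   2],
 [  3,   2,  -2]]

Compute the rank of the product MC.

1

First compute MC:
[[ -2,  -4,   0],
 [  2,   4,   0],
 [  4,   8,   0],
 [  2,   4,   0],
 [ -2,  -4,   0]]
Now row reduce the product.
R2 ← R2 + R1: [0, 0, 0]
R3 ← R3 + (2)·R1: [0, 0, 0]
R4 ← R4 + R1: [0, 0, 0]
R5 ← R5 − R1: [0, 0, 0]
1 nonzero row, so rank(MC) = 1.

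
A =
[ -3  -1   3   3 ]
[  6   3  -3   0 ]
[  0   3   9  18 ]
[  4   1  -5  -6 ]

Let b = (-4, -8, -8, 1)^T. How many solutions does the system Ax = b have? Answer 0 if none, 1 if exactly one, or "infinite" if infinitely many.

Row reduce the augmented matrix [A | b].
R2 ← R2 + (2)·R1: [0, 1, 3, 6, -16]
R4 ← R4 + (4/3)·R1: [0, -1/3, -1, -2, -13/3]
R3 ← R3 − (3)·R2: [0, 0, 0, 0, 40]
R4 ← R4 + (1/3)·R2: [0, 0, 0, 0, -29/3]
R4 ← R4 + (29/120)·R3: [0, 0, 0, 0, 0]
The echelon form has 3 nonzero rows; the last pivot sits in the augmented column, so rank(A) = 2 but rank([A|b]) = 3.
Since the ranks differ, the system is inconsistent.
It has no solutions.

0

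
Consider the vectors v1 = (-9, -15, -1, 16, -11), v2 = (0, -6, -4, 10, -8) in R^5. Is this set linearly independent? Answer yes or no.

Form the matrix with these vectors as rows and row reduce.
2 nonzero rows, so the 2 vectors span a space of dimension 2.
Since 2 = 2, the vectors are linearly independent.

yes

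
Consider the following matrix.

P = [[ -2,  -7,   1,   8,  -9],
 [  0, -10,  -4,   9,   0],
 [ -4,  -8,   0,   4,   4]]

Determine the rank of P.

Row reduce to echelon form.
R3 ← R3 − (2)·R1: [0, 6, -2, -12, 22]
R3 ← R3 + (3/5)·R2: [0, 0, -22/5, -33/5, 22]
Echelon form has 3 nonzero rows, so rank(P) = 3.

3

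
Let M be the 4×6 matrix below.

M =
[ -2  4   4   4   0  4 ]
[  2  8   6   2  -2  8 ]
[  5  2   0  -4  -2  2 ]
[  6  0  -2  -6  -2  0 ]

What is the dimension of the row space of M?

Row reduce to echelon form.
R2 ← R2 + R1: [0, 12, 10, 6, -2, 12]
R3 ← R3 + (5/2)·R1: [0, 12, 10, 6, -2, 12]
R4 ← R4 + (3)·R1: [0, 12, 10, 6, -2, 12]
R3 ← R3 − R2: [0, 0, 0, 0, 0, 0]
R4 ← R4 − R2: [0, 0, 0, 0, 0, 0]
Echelon form has 2 nonzero rows, so rank(M) = 2.
The row space has dimension equal to the rank: 2.

2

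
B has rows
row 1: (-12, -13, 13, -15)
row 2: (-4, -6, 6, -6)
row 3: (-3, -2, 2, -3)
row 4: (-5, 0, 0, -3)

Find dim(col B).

2

Row reduce to echelon form.
R2 ← R2 − (1/3)·R1: [0, -5/3, 5/3, -1]
R3 ← R3 − (1/4)·R1: [0, 5/4, -5/4, 3/4]
R4 ← R4 − (5/12)·R1: [0, 65/12, -65/12, 13/4]
R3 ← R3 + (3/4)·R2: [0, 0, 0, 0]
R4 ← R4 + (13/4)·R2: [0, 0, 0, 0]
Echelon form has 2 nonzero rows, so rank(B) = 2.
The column space has dimension equal to the rank: 2.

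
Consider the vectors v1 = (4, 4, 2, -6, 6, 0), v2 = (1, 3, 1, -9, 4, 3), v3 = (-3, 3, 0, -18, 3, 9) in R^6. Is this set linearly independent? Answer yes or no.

Form the matrix with these vectors as rows and row reduce.
R2 ← R2 − (1/4)·R1: [0, 2, 1/2, -15/2, 5/2, 3]
R3 ← R3 + (3/4)·R1: [0, 6, 3/2, -45/2, 15/2, 9]
R3 ← R3 − (3)·R2: [0, 0, 0, 0, 0, 0]
2 nonzero rows, so the 3 vectors span a space of dimension 2.
Since 2 < 3, the vectors are linearly dependent.

no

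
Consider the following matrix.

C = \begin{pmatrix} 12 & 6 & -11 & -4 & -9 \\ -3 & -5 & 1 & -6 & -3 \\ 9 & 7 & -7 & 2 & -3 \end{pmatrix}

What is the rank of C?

Row reduce to echelon form.
R2 ← R2 + (1/4)·R1: [0, -7/2, -7/4, -7, -21/4]
R3 ← R3 − (3/4)·R1: [0, 5/2, 5/4, 5, 15/4]
R3 ← R3 + (5/7)·R2: [0, 0, 0, 0, 0]
Echelon form has 2 nonzero rows, so rank(C) = 2.

2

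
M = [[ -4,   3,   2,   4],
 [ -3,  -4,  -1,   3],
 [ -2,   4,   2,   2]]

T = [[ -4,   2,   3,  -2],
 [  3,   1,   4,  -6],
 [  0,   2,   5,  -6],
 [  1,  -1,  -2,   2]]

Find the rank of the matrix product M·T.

First compute MT:
[[ 29,  -5,   2, -14],
 [  3, -15, -36,  42],
 [ 22,   2,  16, -28]]
Now row reduce the product.
R2 ← R2 − (3/29)·R1: [0, -420/29, -1050/29, 1260/29]
R3 ← R3 − (22/29)·R1: [0, 168/29, 420/29, -504/29]
R3 ← R3 + (2/5)·R2: [0, 0, 0, 0]
2 nonzero rows, so rank(MT) = 2.

2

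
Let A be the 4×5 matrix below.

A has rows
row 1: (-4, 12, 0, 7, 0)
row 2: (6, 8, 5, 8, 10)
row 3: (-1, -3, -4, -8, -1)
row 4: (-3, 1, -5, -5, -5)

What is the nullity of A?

Row reduce to echelon form.
R2 ← R2 + (3/2)·R1: [0, 26, 5, 37/2, 10]
R3 ← R3 − (1/4)·R1: [0, -6, -4, -39/4, -1]
R4 ← R4 − (3/4)·R1: [0, -8, -5, -41/4, -5]
R3 ← R3 + (3/13)·R2: [0, 0, -37/13, -285/52, 17/13]
R4 ← R4 + (4/13)·R2: [0, 0, -45/13, -237/52, -25/13]
R4 ← R4 − (45/37)·R3: [0, 0, 0, 78/37, -130/37]
4 nonzero rows, so rank(A) = 4.
A has 5 columns; by rank–nullity, nullity = 5 − 4 = 1.

1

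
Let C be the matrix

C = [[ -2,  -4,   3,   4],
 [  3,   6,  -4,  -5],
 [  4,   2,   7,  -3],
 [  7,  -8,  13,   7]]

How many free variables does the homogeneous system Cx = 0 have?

0

Row reduce to echelon form.
R2 ← R2 + (3/2)·R1: [0, 0, 1/2, 1]
R3 ← R3 + (2)·R1: [0, -6, 13, 5]
R4 ← R4 + (7/2)·R1: [0, -22, 47/2, 21]
Swap R2 ↔ R3
R4 ← R4 − (11/3)·R2: [0, 0, -145/6, 8/3]
R4 ← R4 + (145/3)·R3: [0, 0, 0, 51]
4 nonzero rows, so rank(C) = 4.
C has 4 columns; by rank–nullity, nullity = 4 − 4 = 0.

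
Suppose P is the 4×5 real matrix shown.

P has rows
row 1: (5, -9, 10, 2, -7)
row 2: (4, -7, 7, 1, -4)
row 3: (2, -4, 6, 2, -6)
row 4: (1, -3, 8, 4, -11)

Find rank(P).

2

Row reduce to echelon form.
R2 ← R2 − (4/5)·R1: [0, 1/5, -1, -3/5, 8/5]
R3 ← R3 − (2/5)·R1: [0, -2/5, 2, 6/5, -16/5]
R4 ← R4 − (1/5)·R1: [0, -6/5, 6, 18/5, -48/5]
R3 ← R3 + (2)·R2: [0, 0, 0, 0, 0]
R4 ← R4 + (6)·R2: [0, 0, 0, 0, 0]
Echelon form has 2 nonzero rows, so rank(P) = 2.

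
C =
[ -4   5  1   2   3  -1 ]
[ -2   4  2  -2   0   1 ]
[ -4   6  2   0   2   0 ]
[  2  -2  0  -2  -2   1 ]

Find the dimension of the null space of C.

4

Row reduce to echelon form.
R2 ← R2 − (1/2)·R1: [0, 3/2, 3/2, -3, -3/2, 3/2]
R3 ← R3 − R1: [0, 1, 1, -2, -1, 1]
R4 ← R4 + (1/2)·R1: [0, 1/2, 1/2, -1, -1/2, 1/2]
R3 ← R3 − (2/3)·R2: [0, 0, 0, 0, 0, 0]
R4 ← R4 − (1/3)·R2: [0, 0, 0, 0, 0, 0]
2 nonzero rows, so rank(C) = 2.
C has 6 columns; by rank–nullity, nullity = 6 − 2 = 4.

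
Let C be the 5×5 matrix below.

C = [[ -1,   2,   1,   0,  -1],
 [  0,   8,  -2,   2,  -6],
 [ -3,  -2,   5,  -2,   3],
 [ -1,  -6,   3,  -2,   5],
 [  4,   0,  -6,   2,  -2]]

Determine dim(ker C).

3

Row reduce to echelon form.
R3 ← R3 − (3)·R1: [0, -8, 2, -2, 6]
R4 ← R4 − R1: [0, -8, 2, -2, 6]
R5 ← R5 + (4)·R1: [0, 8, -2, 2, -6]
R3 ← R3 + R2: [0, 0, 0, 0, 0]
R4 ← R4 + R2: [0, 0, 0, 0, 0]
R5 ← R5 − R2: [0, 0, 0, 0, 0]
2 nonzero rows, so rank(C) = 2.
C has 5 columns; by rank–nullity, nullity = 5 − 2 = 3.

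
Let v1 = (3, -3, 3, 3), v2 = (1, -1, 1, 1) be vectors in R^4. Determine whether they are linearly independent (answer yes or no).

Form the matrix with these vectors as rows and row reduce.
R2 ← R2 − (1/3)·R1: [0, 0, 0, 0]
1 nonzero row, so the 2 vectors span a space of dimension 1.
Since 1 < 2, the vectors are linearly dependent.

no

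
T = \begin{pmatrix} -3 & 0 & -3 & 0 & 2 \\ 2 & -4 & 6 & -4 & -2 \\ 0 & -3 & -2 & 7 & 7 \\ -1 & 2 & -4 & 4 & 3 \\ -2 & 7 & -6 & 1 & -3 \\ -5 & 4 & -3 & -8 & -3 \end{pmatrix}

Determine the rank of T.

4

Row reduce to echelon form.
R2 ← R2 + (2/3)·R1: [0, -4, 4, -4, -2/3]
R4 ← R4 − (1/3)·R1: [0, 2, -3, 4, 7/3]
R5 ← R5 − (2/3)·R1: [0, 7, -4, 1, -13/3]
R6 ← R6 − (5/3)·R1: [0, 4, 2, -8, -19/3]
R3 ← R3 − (3/4)·R2: [0, 0, -5, 10, 15/2]
R4 ← R4 + (1/2)·R2: [0, 0, -1, 2, 2]
R5 ← R5 + (7/4)·R2: [0, 0, 3, -6, -11/2]
R6 ← R6 + R2: [0, 0, 6, -12, -7]
R4 ← R4 − (1/5)·R3: [0, 0, 0, 0, 1/2]
R5 ← R5 + (3/5)·R3: [0, 0, 0, 0, -1]
R6 ← R6 + (6/5)·R3: [0, 0, 0, 0, 2]
R5 ← R5 + (2)·R4: [0, 0, 0, 0, 0]
R6 ← R6 − (4)·R4: [0, 0, 0, 0, 0]
Echelon form has 4 nonzero rows, so rank(T) = 4.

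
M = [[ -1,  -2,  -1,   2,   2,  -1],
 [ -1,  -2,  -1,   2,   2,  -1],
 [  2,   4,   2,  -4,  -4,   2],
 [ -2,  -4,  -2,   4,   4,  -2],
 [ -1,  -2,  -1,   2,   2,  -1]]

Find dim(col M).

Row reduce to echelon form.
R2 ← R2 − R1: [0, 0, 0, 0, 0, 0]
R3 ← R3 + (2)·R1: [0, 0, 0, 0, 0, 0]
R4 ← R4 − (2)·R1: [0, 0, 0, 0, 0, 0]
R5 ← R5 − R1: [0, 0, 0, 0, 0, 0]
Echelon form has 1 nonzero row, so rank(M) = 1.
The column space has dimension equal to the rank: 1.

1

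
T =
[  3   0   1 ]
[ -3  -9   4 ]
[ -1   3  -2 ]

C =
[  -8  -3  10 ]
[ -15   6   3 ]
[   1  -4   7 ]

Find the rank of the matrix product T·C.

2

First compute TC:
[[-23, -13,  37],
 [163, -61, -29],
 [-39,  29, -15]]
Now row reduce the product.
R2 ← R2 + (163/23)·R1: [0, -3522/23, 5364/23]
R3 ← R3 − (39/23)·R1: [0, 1174/23, -1788/23]
R3 ← R3 + (1/3)·R2: [0, 0, 0]
2 nonzero rows, so rank(TC) = 2.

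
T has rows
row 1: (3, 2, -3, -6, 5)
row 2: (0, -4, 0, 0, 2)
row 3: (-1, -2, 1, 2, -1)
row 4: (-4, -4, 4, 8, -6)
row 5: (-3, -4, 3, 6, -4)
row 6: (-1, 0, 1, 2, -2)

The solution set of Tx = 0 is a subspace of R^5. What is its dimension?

Row reduce to echelon form.
R3 ← R3 + (1/3)·R1: [0, -4/3, 0, 0, 2/3]
R4 ← R4 + (4/3)·R1: [0, -4/3, 0, 0, 2/3]
R5 ← R5 + R1: [0, -2, 0, 0, 1]
R6 ← R6 + (1/3)·R1: [0, 2/3, 0, 0, -1/3]
R3 ← R3 − (1/3)·R2: [0, 0, 0, 0, 0]
R4 ← R4 − (1/3)·R2: [0, 0, 0, 0, 0]
R5 ← R5 − (1/2)·R2: [0, 0, 0, 0, 0]
R6 ← R6 + (1/6)·R2: [0, 0, 0, 0, 0]
2 nonzero rows, so rank(T) = 2.
T has 5 columns; by rank–nullity, nullity = 5 − 2 = 3.

3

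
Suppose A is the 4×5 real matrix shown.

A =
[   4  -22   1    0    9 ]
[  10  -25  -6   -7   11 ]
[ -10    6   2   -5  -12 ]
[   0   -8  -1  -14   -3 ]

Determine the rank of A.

4

Row reduce to echelon form.
R2 ← R2 − (5/2)·R1: [0, 30, -17/2, -7, -23/2]
R3 ← R3 + (5/2)·R1: [0, -49, 9/2, -5, 21/2]
R3 ← R3 + (49/30)·R2: [0, 0, -563/60, -493/30, -497/60]
R4 ← R4 + (4/15)·R2: [0, 0, -49/15, -238/15, -91/15]
R4 ← R4 − (196/563)·R3: [0, 0, 0, -5712/563, -1792/563]
Echelon form has 4 nonzero rows, so rank(A) = 4.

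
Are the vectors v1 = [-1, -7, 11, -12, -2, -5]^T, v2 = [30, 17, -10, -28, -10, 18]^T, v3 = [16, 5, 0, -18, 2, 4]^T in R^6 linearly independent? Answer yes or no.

Form the matrix with these vectors as rows and row reduce.
R2 ← R2 + (30)·R1: [0, -193, 320, -388, -70, -132]
R3 ← R3 + (16)·R1: [0, -107, 176, -210, -30, -76]
R3 ← R3 − (107/193)·R2: [0, 0, -272/193, 986/193, 1700/193, -544/193]
3 nonzero rows, so the 3 vectors span a space of dimension 3.
Since 3 = 3, the vectors are linearly independent.

yes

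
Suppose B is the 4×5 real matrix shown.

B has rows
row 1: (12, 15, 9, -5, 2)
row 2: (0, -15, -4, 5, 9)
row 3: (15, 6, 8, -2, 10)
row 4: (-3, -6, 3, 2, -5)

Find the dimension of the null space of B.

Row reduce to echelon form.
R3 ← R3 − (5/4)·R1: [0, -51/4, -13/4, 17/4, 15/2]
R4 ← R4 + (1/4)·R1: [0, -9/4, 21/4, 3/4, -9/2]
R3 ← R3 − (17/20)·R2: [0, 0, 3/20, 0, -3/20]
R4 ← R4 − (3/20)·R2: [0, 0, 117/20, 0, -117/20]
R4 ← R4 − (39)·R3: [0, 0, 0, 0, 0]
3 nonzero rows, so rank(B) = 3.
B has 5 columns; by rank–nullity, nullity = 5 − 3 = 2.

2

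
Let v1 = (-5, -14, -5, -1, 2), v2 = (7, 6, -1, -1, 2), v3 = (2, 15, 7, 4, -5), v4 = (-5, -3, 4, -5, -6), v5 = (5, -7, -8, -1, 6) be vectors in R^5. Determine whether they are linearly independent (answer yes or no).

no

Form the matrix with these vectors as rows and row reduce.
R2 ← R2 + (7/5)·R1: [0, -68/5, -8, -12/5, 24/5]
R3 ← R3 + (2/5)·R1: [0, 47/5, 5, 18/5, -21/5]
R4 ← R4 − R1: [0, 11, 9, -4, -8]
R5 ← R5 + R1: [0, -21, -13, -2, 8]
R3 ← R3 + (47/68)·R2: [0, 0, -9/17, 33/17, -15/17]
R4 ← R4 + (55/68)·R2: [0, 0, 43/17, -101/17, -70/17]
R5 ← R5 − (105/68)·R2: [0, 0, -11/17, 29/17, 10/17]
R4 ← R4 + (43/9)·R3: [0, 0, 0, 10/3, -25/3]
R5 ← R5 − (11/9)·R3: [0, 0, 0, -2/3, 5/3]
R5 ← R5 + (1/5)·R4: [0, 0, 0, 0, 0]
4 nonzero rows, so the 5 vectors span a space of dimension 4.
Since 4 < 5, the vectors are linearly dependent.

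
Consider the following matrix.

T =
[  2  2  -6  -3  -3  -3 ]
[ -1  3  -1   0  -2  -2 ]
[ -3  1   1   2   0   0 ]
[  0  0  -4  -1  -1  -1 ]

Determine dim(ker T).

3

Row reduce to echelon form.
R2 ← R2 + (1/2)·R1: [0, 4, -4, -3/2, -7/2, -7/2]
R3 ← R3 + (3/2)·R1: [0, 4, -8, -5/2, -9/2, -9/2]
R3 ← R3 − R2: [0, 0, -4, -1, -1, -1]
R4 ← R4 − R3: [0, 0, 0, 0, 0, 0]
3 nonzero rows, so rank(T) = 3.
T has 6 columns; by rank–nullity, nullity = 6 − 3 = 3.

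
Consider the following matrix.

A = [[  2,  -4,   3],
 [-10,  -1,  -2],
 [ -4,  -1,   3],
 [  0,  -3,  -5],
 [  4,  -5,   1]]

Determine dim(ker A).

Row reduce to echelon form.
R2 ← R2 + (5)·R1: [0, -21, 13]
R3 ← R3 + (2)·R1: [0, -9, 9]
R5 ← R5 − (2)·R1: [0, 3, -5]
R3 ← R3 − (3/7)·R2: [0, 0, 24/7]
R4 ← R4 − (1/7)·R2: [0, 0, -48/7]
R5 ← R5 + (1/7)·R2: [0, 0, -22/7]
R4 ← R4 + (2)·R3: [0, 0, 0]
R5 ← R5 + (11/12)·R3: [0, 0, 0]
3 nonzero rows, so rank(A) = 3.
A has 3 columns; by rank–nullity, nullity = 3 − 3 = 0.

0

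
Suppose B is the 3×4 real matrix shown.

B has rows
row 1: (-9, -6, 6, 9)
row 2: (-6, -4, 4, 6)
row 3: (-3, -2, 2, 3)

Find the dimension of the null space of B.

Row reduce to echelon form.
R2 ← R2 − (2/3)·R1: [0, 0, 0, 0]
R3 ← R3 − (1/3)·R1: [0, 0, 0, 0]
1 nonzero row, so rank(B) = 1.
B has 4 columns; by rank–nullity, nullity = 4 − 1 = 3.

3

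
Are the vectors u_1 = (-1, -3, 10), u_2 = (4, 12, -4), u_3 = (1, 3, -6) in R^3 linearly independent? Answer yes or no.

no

Form the matrix with these vectors as rows and row reduce.
R2 ← R2 + (4)·R1: [0, 0, 36]
R3 ← R3 + R1: [0, 0, 4]
R3 ← R3 − (1/9)·R2: [0, 0, 0]
2 nonzero rows, so the 3 vectors span a space of dimension 2.
Since 2 < 3, the vectors are linearly dependent.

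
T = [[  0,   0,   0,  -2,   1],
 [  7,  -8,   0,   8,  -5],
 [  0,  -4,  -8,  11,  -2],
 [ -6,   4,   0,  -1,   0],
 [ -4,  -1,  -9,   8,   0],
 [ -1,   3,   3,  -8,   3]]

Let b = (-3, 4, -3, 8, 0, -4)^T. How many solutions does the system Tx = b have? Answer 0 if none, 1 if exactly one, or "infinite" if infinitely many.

0

Row reduce the augmented matrix [T | b].
Swap R1 ↔ R2
R4 ← R4 + (6/7)·R1: [0, -20/7, 0, 41/7, -30/7, 80/7]
R5 ← R5 + (4/7)·R1: [0, -39/7, -9, 88/7, -20/7, 16/7]
R6 ← R6 + (1/7)·R1: [0, 13/7, 3, -48/7, 16/7, -24/7]
Swap R2 ↔ R3
R4 ← R4 − (5/7)·R2: [0, 0, 40/7, -2, -20/7, 95/7]
R5 ← R5 − (39/28)·R2: [0, 0, 15/7, -11/4, -1/14, 181/28]
R6 ← R6 + (13/28)·R2: [0, 0, -5/7, -7/4, 19/14, -135/28]
Swap R3 ↔ R4
R5 ← R5 − (3/8)·R3: [0, 0, 0, -2, 1, 11/8]
R6 ← R6 + (1/8)·R3: [0, 0, 0, -2, 1, -25/8]
R5 ← R5 − R4: [0, 0, 0, 0, 0, 35/8]
R6 ← R6 − R4: [0, 0, 0, 0, 0, -1/8]
R6 ← R6 + (1/35)·R5: [0, 0, 0, 0, 0, 0]
The echelon form has 5 nonzero rows; the last pivot sits in the augmented column, so rank(T) = 4 but rank([T|b]) = 5.
Since the ranks differ, the system is inconsistent.
It has no solutions.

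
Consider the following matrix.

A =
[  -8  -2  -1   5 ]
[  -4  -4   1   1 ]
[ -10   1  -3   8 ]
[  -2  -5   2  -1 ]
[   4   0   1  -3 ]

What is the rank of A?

Row reduce to echelon form.
R2 ← R2 − (1/2)·R1: [0, -3, 3/2, -3/2]
R3 ← R3 − (5/4)·R1: [0, 7/2, -7/4, 7/4]
R4 ← R4 − (1/4)·R1: [0, -9/2, 9/4, -9/4]
R5 ← R5 + (1/2)·R1: [0, -1, 1/2, -1/2]
R3 ← R3 + (7/6)·R2: [0, 0, 0, 0]
R4 ← R4 − (3/2)·R2: [0, 0, 0, 0]
R5 ← R5 − (1/3)·R2: [0, 0, 0, 0]
Echelon form has 2 nonzero rows, so rank(A) = 2.

2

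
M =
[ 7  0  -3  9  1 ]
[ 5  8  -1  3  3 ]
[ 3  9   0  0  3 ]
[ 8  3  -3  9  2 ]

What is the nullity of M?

Row reduce to echelon form.
R2 ← R2 − (5/7)·R1: [0, 8, 8/7, -24/7, 16/7]
R3 ← R3 − (3/7)·R1: [0, 9, 9/7, -27/7, 18/7]
R4 ← R4 − (8/7)·R1: [0, 3, 3/7, -9/7, 6/7]
R3 ← R3 − (9/8)·R2: [0, 0, 0, 0, 0]
R4 ← R4 − (3/8)·R2: [0, 0, 0, 0, 0]
2 nonzero rows, so rank(M) = 2.
M has 5 columns; by rank–nullity, nullity = 5 − 2 = 3.

3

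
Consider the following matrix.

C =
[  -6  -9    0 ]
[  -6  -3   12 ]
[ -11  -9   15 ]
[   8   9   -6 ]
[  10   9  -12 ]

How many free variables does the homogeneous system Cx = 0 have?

1

Row reduce to echelon form.
R2 ← R2 − R1: [0, 6, 12]
R3 ← R3 − (11/6)·R1: [0, 15/2, 15]
R4 ← R4 + (4/3)·R1: [0, -3, -6]
R5 ← R5 + (5/3)·R1: [0, -6, -12]
R3 ← R3 − (5/4)·R2: [0, 0, 0]
R4 ← R4 + (1/2)·R2: [0, 0, 0]
R5 ← R5 + R2: [0, 0, 0]
2 nonzero rows, so rank(C) = 2.
C has 3 columns; by rank–nullity, nullity = 3 − 2 = 1.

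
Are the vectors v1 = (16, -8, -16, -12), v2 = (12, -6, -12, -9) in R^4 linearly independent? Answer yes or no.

Form the matrix with these vectors as rows and row reduce.
R2 ← R2 − (3/4)·R1: [0, 0, 0, 0]
1 nonzero row, so the 2 vectors span a space of dimension 1.
Since 1 < 2, the vectors are linearly dependent.

no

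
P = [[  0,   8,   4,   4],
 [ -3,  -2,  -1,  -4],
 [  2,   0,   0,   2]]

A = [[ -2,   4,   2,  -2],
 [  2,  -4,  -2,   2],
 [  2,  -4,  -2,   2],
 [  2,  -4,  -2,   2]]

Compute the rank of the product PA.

1

First compute PA:
[[ 32, -64, -32,  32],
 [ -8,  16,   8,  -8],
 [  0,   0,   0,   0]]
Now row reduce the product.
R2 ← R2 + (1/4)·R1: [0, 0, 0, 0]
1 nonzero row, so rank(PA) = 1.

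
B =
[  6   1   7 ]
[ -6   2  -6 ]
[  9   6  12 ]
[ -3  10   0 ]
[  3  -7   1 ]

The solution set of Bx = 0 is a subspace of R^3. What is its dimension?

1

Row reduce to echelon form.
R2 ← R2 + R1: [0, 3, 1]
R3 ← R3 − (3/2)·R1: [0, 9/2, 3/2]
R4 ← R4 + (1/2)·R1: [0, 21/2, 7/2]
R5 ← R5 − (1/2)·R1: [0, -15/2, -5/2]
R3 ← R3 − (3/2)·R2: [0, 0, 0]
R4 ← R4 − (7/2)·R2: [0, 0, 0]
R5 ← R5 + (5/2)·R2: [0, 0, 0]
2 nonzero rows, so rank(B) = 2.
B has 3 columns; by rank–nullity, nullity = 3 − 2 = 1.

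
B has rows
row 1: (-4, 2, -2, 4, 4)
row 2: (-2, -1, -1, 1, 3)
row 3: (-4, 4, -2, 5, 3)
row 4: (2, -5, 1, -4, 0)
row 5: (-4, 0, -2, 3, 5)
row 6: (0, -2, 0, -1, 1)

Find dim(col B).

Row reduce to echelon form.
R2 ← R2 − (1/2)·R1: [0, -2, 0, -1, 1]
R3 ← R3 − R1: [0, 2, 0, 1, -1]
R4 ← R4 + (1/2)·R1: [0, -4, 0, -2, 2]
R5 ← R5 − R1: [0, -2, 0, -1, 1]
R3 ← R3 + R2: [0, 0, 0, 0, 0]
R4 ← R4 − (2)·R2: [0, 0, 0, 0, 0]
R5 ← R5 − R2: [0, 0, 0, 0, 0]
R6 ← R6 − R2: [0, 0, 0, 0, 0]
Echelon form has 2 nonzero rows, so rank(B) = 2.
The column space has dimension equal to the rank: 2.

2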